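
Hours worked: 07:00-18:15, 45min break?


10h 30m (630 minutes)

Total time = (18×60+15) - (7×60+0)
= 1095 - 420 = 675 min
Minus break: 675 - 45 = 630 min
= 10h 30m


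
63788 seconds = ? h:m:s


Hours: 63788 ÷ 3600 = 17 remainder 2588
Minutes: 2588 ÷ 60 = 43 remainder 8
Seconds: 8

17h 43m 8s


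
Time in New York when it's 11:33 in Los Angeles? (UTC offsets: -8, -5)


Time difference = UTC-5 - UTC-8 = +3 hours
New hour = (11 + 3) mod 24
= 14 mod 24 = 14
Minutes unchanged → 14:33

14:33


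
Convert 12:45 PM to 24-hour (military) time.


Input: 12:45 PM
12 PM → 12 (noon)

12:45


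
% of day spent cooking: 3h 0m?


Time: 180 minutes
Day: 1440 minutes
Percentage = (180/1440) × 100 = 12.5%

12.5%


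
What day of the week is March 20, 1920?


Saturday

Zeller's congruence:
q=20, m=3, k=20, j=19
h = (20 + ⌊13×4/5⌋ + 20 + ⌊20/4⌋ + ⌊19/4⌋ - 2×19) mod 7
= (20 + 10 + 20 + 5 + 4 - 38) mod 7
= 21 mod 7 = 0
h=0 → Saturday


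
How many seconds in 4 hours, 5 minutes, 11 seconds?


Hours: 4 × 3600 = 14400
Minutes: 5 × 60 = 300
Seconds: 11
Total = 14400 + 300 + 11 = 14711

14711 seconds


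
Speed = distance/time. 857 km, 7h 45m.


110.6 km/h

Distance: 857 km
Time: 7h 45m = 465 min = 465/60 = 31/4 hours
Speed = 857 ÷ (31/4) = 857 × 4 / 31 = 3428/31 ≈ 110.6 km/h


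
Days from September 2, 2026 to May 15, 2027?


From September 2, 2026 to May 15, 2027
Rest of September 2026: 30 - 2 = 28
Full months: October 31, November 30, December 31, January 31, February 2027 28, March 31, April 30
Days into May 2027: 15
Total = 28 + 31 + 30 + 31 + 31 + 28 + 31 + 30 + 15 = 255 days

255 days


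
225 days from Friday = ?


Start: Friday (index 4)
(4 + 225) mod 7
= 229 mod 7
= 5
Index 5 → Saturday

Saturday


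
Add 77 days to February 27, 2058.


Start: February 27, 2058
Add 77 days
February 27 → March 1: 28 - 27 + 1 = 2 days (77 - 2 = 75 left)
March 1 → April 1: 31 - 1 + 1 = 31 days (75 - 31 = 44 left)
April 1 → May 1: 30 - 1 + 1 = 30 days (44 - 30 = 14 left)
May 1 + 14 = May 15, 2058

May 15, 2058


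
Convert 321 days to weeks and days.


Weeks: 321 ÷ 7 = 45 remainder 6

45 weeks 6 days


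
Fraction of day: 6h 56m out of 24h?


0.2889 (28.89%)

Total minutes: 6×60 + 56 = 416
Day = 24×60 = 1440 minutes
Fraction = 416/1440 ≈ 0.2889
As a percentage: 416/1440 × 100 ≈ 28.89%


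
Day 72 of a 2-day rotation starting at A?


Shift B

Shifts: A, B
Start: A (index 0)
Day 72: (0 + 72 - 1) mod 2
= 71 mod 2
= 1
Index 1 → shift B


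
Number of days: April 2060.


30 days

Month: April (month 4)
April has 30 days


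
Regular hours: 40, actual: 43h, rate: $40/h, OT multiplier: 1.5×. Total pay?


Regular: 40h × $40 = $1600.00
Overtime: 43 - 40 = 3h
OT pay: 3h × $40 × 1.5 = $180.00
Total = $1600.00 + $180.00 = $1780.00

$1780.00


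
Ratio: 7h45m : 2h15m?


31:9 (3.44)

Duration 1: 465 minutes
Duration 2: 135 minutes
Ratio = 465:135
GCD = 15
Simplified = 31:9
As a decimal: 31/9 ≈ 3.44


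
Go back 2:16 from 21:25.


Start: 1285 minutes from midnight
Subtract: 136 minutes
Remaining: 1285 - 136 = 1149
Hours: 19, Minutes: 9

19:09


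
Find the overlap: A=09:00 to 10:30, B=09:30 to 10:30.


60 minutes

Meeting A: 540-630 (in minutes from midnight)
Meeting B: 570-630
Overlap start = max(540, 570) = 570
Overlap end = min(630, 630) = 630
Overlap = max(0, 630 - 570) = 60 min


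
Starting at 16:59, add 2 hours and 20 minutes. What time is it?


Start: 1019 minutes from midnight
Add: 140 minutes
Total: 1159 minutes
Hours: 1159 ÷ 60 = 19 remainder 19

19:19


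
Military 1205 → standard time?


Hour: 12
12 → 12 PM (noon)

12:05 PM


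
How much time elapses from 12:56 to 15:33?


End time in minutes: 15×60 + 33 = 933
Start time in minutes: 12×60 + 56 = 776
Difference = 933 - 776 = 157 minutes
= 2 hours 37 minutes

2h 37m


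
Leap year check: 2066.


Rules: divisible by 4 AND (not by 100 OR by 400)
2066 ÷ 4 = 516 remainder 2 → not divisible by 4
Not divisible by 4 → not a leap year

No


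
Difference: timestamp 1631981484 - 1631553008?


Difference = 1631981484 - 1631553008 = 428476 seconds
In hours: 428476 / 3600 ≈ 119.0
In days: 428476 / 86400 ≈ 4.96

428476 seconds (119.0 hours / 4.96 days)


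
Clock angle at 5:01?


144.5°

Hour hand = 5×30 + 1×0.5 = 150.5°
Minute hand = 1×6 = 6°
Difference = |150.5 - 6| = 144.5°


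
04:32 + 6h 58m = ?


Start: 272 minutes from midnight
Add: 418 minutes
Total: 690 minutes
Hours: 690 ÷ 60 = 11 remainder 30

11:30


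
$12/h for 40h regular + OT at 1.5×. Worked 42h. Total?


$516.00

Regular: 40h × $12 = $480.00
Overtime: 42 - 40 = 2h
OT pay: 2h × $12 × 1.5 = $36.00
Total = $480.00 + $36.00 = $516.00


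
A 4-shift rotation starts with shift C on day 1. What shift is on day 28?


Shift B

Shifts: A, B, C, D
Start: C (index 2)
Day 28: (2 + 28 - 1) mod 4
= 29 mod 4
= 1
Index 1 → shift B


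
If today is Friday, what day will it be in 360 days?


Monday

Start: Friday (index 4)
(4 + 360) mod 7
= 364 mod 7
= 0
Index 0 → Monday


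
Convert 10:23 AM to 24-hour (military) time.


Input: 10:23 AM
AM hour stays: 10

10:23


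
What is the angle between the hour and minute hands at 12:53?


68.5°

Hour hand (12 ≡ 0 on the dial): 0×30 + 53×0.5 = 26.5°
Minute hand = 53×6 = 318°
Difference = |26.5 - 318| = 291.5°
Since > 180°: 360 - 291.5 = 68.5°


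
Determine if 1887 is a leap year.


Rules: divisible by 4 AND (not by 100 OR by 400)
1887 ÷ 4 = 471 remainder 3 → not divisible by 4
Not divisible by 4 → not a leap year

No


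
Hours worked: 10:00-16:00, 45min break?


5h 15m (315 minutes)

Total time = (16×60+0) - (10×60+0)
= 960 - 600 = 360 min
Minus break: 360 - 45 = 315 min
= 5h 15m


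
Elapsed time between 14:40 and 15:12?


End time in minutes: 15×60 + 12 = 912
Start time in minutes: 14×60 + 40 = 880
Difference = 912 - 880 = 32 minutes
= 0 hours 32 minutes

0h 32m


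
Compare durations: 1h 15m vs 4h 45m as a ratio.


5:19 (0.26)

Duration 1: 75 minutes
Duration 2: 285 minutes
Ratio = 75:285
GCD = 15
Simplified = 5:19
As a decimal: 5/19 ≈ 0.26


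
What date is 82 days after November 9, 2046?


January 30, 2047

Start: November 9, 2046
Add 82 days
November 9 → December 1: 30 - 9 + 1 = 22 days (82 - 22 = 60 left)
December 1 → January 1: 31 - 1 + 1 = 31 days (60 - 31 = 29 left)
January 1 + 29 = January 30, 2047


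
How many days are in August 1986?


31 days

Month: August (month 8)
August has 31 days


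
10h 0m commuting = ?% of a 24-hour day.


41.7%

Time: 600 minutes
Day: 1440 minutes
Percentage = (600/1440) × 100 ≈ 41.7%


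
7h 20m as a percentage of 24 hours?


Total minutes: 7×60 + 20 = 440
Day = 24×60 = 1440 minutes
Fraction = 440/1440 ≈ 0.3056
As a percentage: 440/1440 × 100 ≈ 30.56%

0.3056 (30.56%)


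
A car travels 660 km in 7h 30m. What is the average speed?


88.0 km/h

Distance: 660 km
Time: 7h 30m = 450 min = 450/60 = 15/2 hours
Speed = 660 ÷ (15/2) = 660 × 2 / 15 = 1320/15 = 88.0 km/h


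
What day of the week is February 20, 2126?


Wednesday

Zeller's congruence:
q=20, m=14, k=25, j=21
h = (20 + ⌊13×15/5⌋ + 25 + ⌊25/4⌋ + ⌊21/4⌋ - 2×21) mod 7
= (20 + 39 + 25 + 6 + 5 - 42) mod 7
= 53 mod 7 = 4
h=4 → Wednesday


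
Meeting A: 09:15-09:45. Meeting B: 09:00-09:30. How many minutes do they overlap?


Meeting A: 555-585 (in minutes from midnight)
Meeting B: 540-570
Overlap start = max(555, 540) = 555
Overlap end = min(585, 570) = 570
Overlap = max(0, 570 - 555) = 15 min

15 minutes


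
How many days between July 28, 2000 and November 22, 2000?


From July 28, 2000 to November 22, 2000
Rest of July 2000: 31 - 28 = 3
Full months: August 31, September 30, October 31
Days into November 2000: 22
Total = 3 + 31 + 30 + 31 + 22 = 117 days

117 days


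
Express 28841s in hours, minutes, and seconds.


8h 0m 41s

Hours: 28841 ÷ 3600 = 8 remainder 41
Minutes: 41 ÷ 60 = 0 remainder 41
Seconds: 41


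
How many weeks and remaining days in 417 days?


Weeks: 417 ÷ 7 = 59 remainder 4

59 weeks 4 days


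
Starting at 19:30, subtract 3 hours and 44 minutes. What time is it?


Start: 1170 minutes from midnight
Subtract: 224 minutes
Remaining: 1170 - 224 = 946
Hours: 15, Minutes: 46

15:46


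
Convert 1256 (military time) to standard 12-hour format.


12:56 PM

Hour: 12
12 → 12 PM (noon)


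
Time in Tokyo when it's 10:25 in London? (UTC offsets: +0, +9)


Time difference = UTC+9 - UTC+0 = +9 hours
New hour = (10 + 9) mod 24
= 19 mod 24 = 19
Minutes unchanged → 19:25

19:25


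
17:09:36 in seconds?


Hours: 17 × 3600 = 61200
Minutes: 9 × 60 = 540
Seconds: 36
Total = 61200 + 540 + 36 = 61776

61776 seconds


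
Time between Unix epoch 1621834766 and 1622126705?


Difference = 1622126705 - 1621834766 = 291939 seconds
In hours: 291939 / 3600 ≈ 81.1
In days: 291939 / 86400 ≈ 3.38

291939 seconds (81.1 hours / 3.38 days)


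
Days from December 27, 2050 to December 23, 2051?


From December 27, 2050 to December 23, 2051
Rest of December 2050: 31 - 27 = 4
Full months: January 31, February 2051 28, March 31, April 30, May 31, June 30, July 31, August 31, September 30, October 31, November 30
Days into December 2051: 23
Total = 4 + 31 + 28 + 31 + 30 + 31 + 30 + 31 + 31 + 30 + 31 + 30 + 23 = 361 days

361 days


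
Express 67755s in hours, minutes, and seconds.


18h 49m 15s

Hours: 67755 ÷ 3600 = 18 remainder 2955
Minutes: 2955 ÷ 60 = 49 remainder 15
Seconds: 15


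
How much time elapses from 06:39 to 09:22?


End time in minutes: 9×60 + 22 = 562
Start time in minutes: 6×60 + 39 = 399
Difference = 562 - 399 = 163 minutes
= 2 hours 43 minutes

2h 43m


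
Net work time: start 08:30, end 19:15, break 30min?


10h 15m (615 minutes)

Total time = (19×60+15) - (8×60+30)
= 1155 - 510 = 645 min
Minus break: 645 - 30 = 615 min
= 10h 15m


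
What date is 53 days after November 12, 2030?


January 4, 2031

Start: November 12, 2030
Add 53 days
November 12 → December 1: 30 - 12 + 1 = 19 days (53 - 19 = 34 left)
December 1 → January 1: 31 - 1 + 1 = 31 days (34 - 31 = 3 left)
January 1 + 3 = January 4, 2031


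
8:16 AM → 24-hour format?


Input: 8:16 AM
AM hour stays: 8

08:16


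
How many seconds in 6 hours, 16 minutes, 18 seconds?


22578 seconds

Hours: 6 × 3600 = 21600
Minutes: 16 × 60 = 960
Seconds: 18
Total = 21600 + 960 + 18 = 22578


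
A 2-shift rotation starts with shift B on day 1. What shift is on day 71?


Shifts: A, B
Start: B (index 1)
Day 71: (1 + 71 - 1) mod 2
= 71 mod 2
= 1
Index 1 → shift B

Shift B


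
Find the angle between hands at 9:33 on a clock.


Hour hand = 9×30 + 33×0.5 = 286.5°
Minute hand = 33×6 = 198°
Difference = |286.5 - 198| = 88.5°

88.5°


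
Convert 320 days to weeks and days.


45 weeks 5 days

Weeks: 320 ÷ 7 = 45 remainder 5


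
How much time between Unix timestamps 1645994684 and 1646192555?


197871 seconds (55.0 hours / 2.29 days)

Difference = 1646192555 - 1645994684 = 197871 seconds
In hours: 197871 / 3600 ≈ 55.0
In days: 197871 / 86400 ≈ 2.29


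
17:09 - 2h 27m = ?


14:42

Start: 1029 minutes from midnight
Subtract: 147 minutes
Remaining: 1029 - 147 = 882
Hours: 14, Minutes: 42


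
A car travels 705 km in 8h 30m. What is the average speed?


82.9 km/h

Distance: 705 km
Time: 8h 30m = 510 min = 510/60 = 17/2 hours
Speed = 705 ÷ (17/2) = 705 × 2 / 17 = 1410/17 ≈ 82.9 km/h


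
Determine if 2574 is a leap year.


No

Rules: divisible by 4 AND (not by 100 OR by 400)
2574 ÷ 4 = 643 remainder 2 → not divisible by 4
Not divisible by 4 → not a leap year


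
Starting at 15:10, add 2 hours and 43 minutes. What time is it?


Start: 910 minutes from midnight
Add: 163 minutes
Total: 1073 minutes
Hours: 1073 ÷ 60 = 17 remainder 53

17:53


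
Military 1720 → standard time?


Hour: 17
17 - 12 = 5 → PM

5:20 PM


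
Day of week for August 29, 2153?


Zeller's congruence:
q=29, m=8, k=53, j=21
h = (29 + ⌊13×9/5⌋ + 53 + ⌊53/4⌋ + ⌊21/4⌋ - 2×21) mod 7
= (29 + 23 + 53 + 13 + 5 - 42) mod 7
= 81 mod 7 = 4
h=4 → Wednesday

Wednesday


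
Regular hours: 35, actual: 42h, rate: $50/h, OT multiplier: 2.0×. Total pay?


$2450.00

Regular: 35h × $50 = $1750.00
Overtime: 42 - 35 = 7h
OT pay: 7h × $50 × 2.0 = $700.00
Total = $1750.00 + $700.00 = $2450.00


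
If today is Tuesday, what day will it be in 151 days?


Start: Tuesday (index 1)
(1 + 151) mod 7
= 152 mod 7
= 5
Index 5 → Saturday

Saturday


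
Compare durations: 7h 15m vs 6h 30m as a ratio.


Duration 1: 435 minutes
Duration 2: 390 minutes
Ratio = 435:390
GCD = 15
Simplified = 29:26
As a decimal: 29/26 ≈ 1.12

29:26 (1.12)


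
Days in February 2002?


28 days

Month: February (month 2)
February: 28 or 29 (leap year)
2002 leap year? No


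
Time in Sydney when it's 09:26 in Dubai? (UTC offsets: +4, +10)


Time difference = UTC+10 - UTC+4 = +6 hours
New hour = (9 + 6) mod 24
= 15 mod 24 = 15
Minutes unchanged → 15:26

15:26


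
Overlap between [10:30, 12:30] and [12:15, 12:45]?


Meeting A: 630-750 (in minutes from midnight)
Meeting B: 735-765
Overlap start = max(630, 735) = 735
Overlap end = min(750, 765) = 750
Overlap = max(0, 750 - 735) = 15 min

15 minutes


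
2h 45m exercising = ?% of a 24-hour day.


Time: 165 minutes
Day: 1440 minutes
Percentage = (165/1440) × 100 ≈ 11.5%

11.5%


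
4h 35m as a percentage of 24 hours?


Total minutes: 4×60 + 35 = 275
Day = 24×60 = 1440 minutes
Fraction = 275/1440 ≈ 0.1910
As a percentage: 275/1440 × 100 ≈ 19.10%

0.1910 (19.10%)


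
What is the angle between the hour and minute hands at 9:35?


77.5°

Hour hand = 9×30 + 35×0.5 = 287.5°
Minute hand = 35×6 = 210°
Difference = |287.5 - 210| = 77.5°


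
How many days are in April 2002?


30 days

Month: April (month 4)
April has 30 days


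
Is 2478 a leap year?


No

Rules: divisible by 4 AND (not by 100 OR by 400)
2478 ÷ 4 = 619 remainder 2 → not divisible by 4
Not divisible by 4 → not a leap year


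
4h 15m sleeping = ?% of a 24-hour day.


17.7%

Time: 255 minutes
Day: 1440 minutes
Percentage = (255/1440) × 100 ≈ 17.7%


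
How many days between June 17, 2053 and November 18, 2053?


From June 17, 2053 to November 18, 2053
Rest of June 2053: 30 - 17 = 13
Full months: July 31, August 31, September 30, October 31
Days into November 2053: 18
Total = 13 + 31 + 31 + 30 + 31 + 18 = 154 days

154 days


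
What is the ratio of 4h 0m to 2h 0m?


2:1 (2.00)

Duration 1: 240 minutes
Duration 2: 120 minutes
Ratio = 240:120
GCD = 120
Simplified = 2:1
As a decimal: 2/1 = 2.00


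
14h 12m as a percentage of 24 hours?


0.5917 (59.17%)

Total minutes: 14×60 + 12 = 852
Day = 24×60 = 1440 minutes
Fraction = 852/1440 ≈ 0.5917
As a percentage: 852/1440 × 100 ≈ 59.17%


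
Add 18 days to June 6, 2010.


June 24, 2010

Start: June 6, 2010
Add 18 days
June 6 + 18 = June 24, 2010


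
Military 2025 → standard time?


8:25 PM

Hour: 20
20 - 12 = 8 → PM


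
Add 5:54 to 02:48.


08:42

Start: 168 minutes from midnight
Add: 354 minutes
Total: 522 minutes
Hours: 522 ÷ 60 = 8 remainder 42


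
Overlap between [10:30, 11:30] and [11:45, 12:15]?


0 minutes

Meeting A: 630-690 (in minutes from midnight)
Meeting B: 705-735
Overlap start = max(630, 705) = 705
Overlap end = min(690, 735) = 690
Overlap = max(0, 690 - 705) = 0 min


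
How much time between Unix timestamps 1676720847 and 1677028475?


Difference = 1677028475 - 1676720847 = 307628 seconds
In hours: 307628 / 3600 ≈ 85.5
In days: 307628 / 86400 ≈ 3.56

307628 seconds (85.5 hours / 3.56 days)


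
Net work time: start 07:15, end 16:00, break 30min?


Total time = (16×60+0) - (7×60+15)
= 960 - 435 = 525 min
Minus break: 525 - 30 = 495 min
= 8h 15m

8h 15m (495 minutes)


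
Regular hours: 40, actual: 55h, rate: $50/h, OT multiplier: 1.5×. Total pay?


Regular: 40h × $50 = $2000.00
Overtime: 55 - 40 = 15h
OT pay: 15h × $50 × 1.5 = $1125.00
Total = $2000.00 + $1125.00 = $3125.00

$3125.00


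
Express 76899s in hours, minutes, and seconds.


21h 21m 39s

Hours: 76899 ÷ 3600 = 21 remainder 1299
Minutes: 1299 ÷ 60 = 21 remainder 39
Seconds: 39


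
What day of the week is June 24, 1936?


Wednesday

Zeller's congruence:
q=24, m=6, k=36, j=19
h = (24 + ⌊13×7/5⌋ + 36 + ⌊36/4⌋ + ⌊19/4⌋ - 2×19) mod 7
= (24 + 18 + 36 + 9 + 4 - 38) mod 7
= 53 mod 7 = 4
h=4 → Wednesday


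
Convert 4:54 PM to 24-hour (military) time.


Input: 4:54 PM
PM: 4 + 12 = 16

16:54


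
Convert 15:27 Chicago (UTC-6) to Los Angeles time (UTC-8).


Time difference = UTC-8 - UTC-6 = -2 hours
New hour = (15 -2) mod 24
= 13 mod 24 = 13
Minutes unchanged → 13:27

13:27


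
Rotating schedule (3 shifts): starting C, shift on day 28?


Shift C

Shifts: A, B, C
Start: C (index 2)
Day 28: (2 + 28 - 1) mod 3
= 29 mod 3
= 2
Index 2 → shift C


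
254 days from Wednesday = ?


Friday

Start: Wednesday (index 2)
(2 + 254) mod 7
= 256 mod 7
= 4
Index 4 → Friday


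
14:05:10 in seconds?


Hours: 14 × 3600 = 50400
Minutes: 5 × 60 = 300
Seconds: 10
Total = 50400 + 300 + 10 = 50710

50710 seconds


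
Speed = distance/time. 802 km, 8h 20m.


Distance: 802 km
Time: 8h 20m = 500 min = 500/60 = 25/3 hours
Speed = 802 ÷ (25/3) = 802 × 3 / 25 = 2406/25 ≈ 96.2 km/h

96.2 km/h


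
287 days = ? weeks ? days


Weeks: 287 ÷ 7 = 41 remainder 0

41 weeks 0 days


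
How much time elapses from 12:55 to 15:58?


3h 3m

End time in minutes: 15×60 + 58 = 958
Start time in minutes: 12×60 + 55 = 775
Difference = 958 - 775 = 183 minutes
= 3 hours 3 minutes


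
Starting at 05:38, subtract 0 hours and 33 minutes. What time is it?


05:05

Start: 338 minutes from midnight
Subtract: 33 minutes
Remaining: 338 - 33 = 305
Hours: 5, Minutes: 5


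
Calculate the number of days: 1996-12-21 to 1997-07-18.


209 days

From December 21, 1996 to July 18, 1997
Rest of December 1996: 31 - 21 = 10
Full months: January 31, February 1997 28, March 31, April 30, May 31, June 30
Days into July 1997: 18
Total = 10 + 31 + 28 + 31 + 30 + 31 + 30 + 18 = 209 days


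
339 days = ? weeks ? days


48 weeks 3 days

Weeks: 339 ÷ 7 = 48 remainder 3


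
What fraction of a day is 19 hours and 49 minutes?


Total minutes: 19×60 + 49 = 1189
Day = 24×60 = 1440 minutes
Fraction = 1189/1440 ≈ 0.8257
As a percentage: 1189/1440 × 100 ≈ 82.57%

0.8257 (82.57%)


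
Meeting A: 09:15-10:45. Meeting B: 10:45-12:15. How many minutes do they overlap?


Meeting A: 555-645 (in minutes from midnight)
Meeting B: 645-735
Overlap start = max(555, 645) = 645
Overlap end = min(645, 735) = 645
Overlap = max(0, 645 - 645) = 0 min

0 minutes


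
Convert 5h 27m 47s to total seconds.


Hours: 5 × 3600 = 18000
Minutes: 27 × 60 = 1620
Seconds: 47
Total = 18000 + 1620 + 47 = 19667

19667 seconds


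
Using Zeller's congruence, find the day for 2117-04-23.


Zeller's congruence:
q=23, m=4, k=17, j=21
h = (23 + ⌊13×5/5⌋ + 17 + ⌊17/4⌋ + ⌊21/4⌋ - 2×21) mod 7
= (23 + 13 + 17 + 4 + 5 - 42) mod 7
= 20 mod 7 = 6
h=6 → Friday

Friday


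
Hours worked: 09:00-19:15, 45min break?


Total time = (19×60+15) - (9×60+0)
= 1155 - 540 = 615 min
Minus break: 615 - 45 = 570 min
= 9h 30m

9h 30m (570 minutes)


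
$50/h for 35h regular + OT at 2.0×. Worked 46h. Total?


$2850.00

Regular: 35h × $50 = $1750.00
Overtime: 46 - 35 = 11h
OT pay: 11h × $50 × 2.0 = $1100.00
Total = $1750.00 + $1100.00 = $2850.00


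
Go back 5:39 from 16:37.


10:58

Start: 997 minutes from midnight
Subtract: 339 minutes
Remaining: 997 - 339 = 658
Hours: 10, Minutes: 58


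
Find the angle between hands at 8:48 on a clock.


Hour hand = 8×30 + 48×0.5 = 264.0°
Minute hand = 48×6 = 288°
Difference = |264.0 - 288| = 24.0°

24.0°


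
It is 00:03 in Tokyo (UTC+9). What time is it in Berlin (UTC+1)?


16:03 (previous day)

Time difference = UTC+1 - UTC+9 = -8 hours
New hour = (0 -8) mod 24
= -8 mod 24 = 16
Minutes unchanged → 16:03; -8 < 0 → previous day


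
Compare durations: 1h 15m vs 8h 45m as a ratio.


1:7 (0.14)

Duration 1: 75 minutes
Duration 2: 525 minutes
Ratio = 75:525
GCD = 75
Simplified = 1:7
As a decimal: 1/7 ≈ 0.14


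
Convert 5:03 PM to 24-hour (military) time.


17:03

Input: 5:03 PM
PM: 5 + 12 = 17


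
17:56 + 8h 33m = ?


Start: 1076 minutes from midnight
Add: 513 minutes
Total: 1589 minutes
Hours: 1589 ÷ 60 = 26 remainder 29
26 ≥ 24 → 26 - 24 = 2 (next day)

02:29 (next day)


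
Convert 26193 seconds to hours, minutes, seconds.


Hours: 26193 ÷ 3600 = 7 remainder 993
Minutes: 993 ÷ 60 = 16 remainder 33
Seconds: 33

7h 16m 33s


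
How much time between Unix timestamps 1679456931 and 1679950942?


494011 seconds (137.2 hours / 5.72 days)

Difference = 1679950942 - 1679456931 = 494011 seconds
In hours: 494011 / 3600 ≈ 137.2
In days: 494011 / 86400 ≈ 5.72


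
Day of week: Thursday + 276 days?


Start: Thursday (index 3)
(3 + 276) mod 7
= 279 mod 7
= 6
Index 6 → Sunday

Sunday


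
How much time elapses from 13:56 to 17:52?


3h 56m

End time in minutes: 17×60 + 52 = 1072
Start time in minutes: 13×60 + 56 = 836
Difference = 1072 - 836 = 236 minutes
= 3 hours 56 minutes


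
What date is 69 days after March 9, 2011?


May 17, 2011

Start: March 9, 2011
Add 69 days
March 9 → April 1: 31 - 9 + 1 = 23 days (69 - 23 = 46 left)
April 1 → May 1: 30 - 1 + 1 = 30 days (46 - 30 = 16 left)
May 1 + 16 = May 17, 2011


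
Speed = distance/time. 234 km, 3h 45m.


62.4 km/h

Distance: 234 km
Time: 3h 45m = 225 min = 225/60 = 15/4 hours
Speed = 234 ÷ (15/4) = 234 × 4 / 15 = 936/15 = 62.4 km/h


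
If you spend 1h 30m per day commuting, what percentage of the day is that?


Time: 90 minutes
Day: 1440 minutes
Percentage = (90/1440) × 100 ≈ 6.3%

6.3%


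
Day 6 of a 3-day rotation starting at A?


Shift C

Shifts: A, B, C
Start: A (index 0)
Day 6: (0 + 6 - 1) mod 3
= 5 mod 3
= 2
Index 2 → shift C


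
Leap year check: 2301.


Rules: divisible by 4 AND (not by 100 OR by 400)
2301 ÷ 4 = 575 remainder 1 → not divisible by 4
Not divisible by 4 → not a leap year

No


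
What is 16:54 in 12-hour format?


4:54 PM

Hour: 16
16 - 12 = 4 → PM


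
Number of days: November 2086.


Month: November (month 11)
November has 30 days

30 days


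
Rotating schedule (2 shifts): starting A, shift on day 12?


Shifts: A, B
Start: A (index 0)
Day 12: (0 + 12 - 1) mod 2
= 11 mod 2
= 1
Index 1 → shift B

Shift B


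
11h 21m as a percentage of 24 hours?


0.4729 (47.29%)

Total minutes: 11×60 + 21 = 681
Day = 24×60 = 1440 minutes
Fraction = 681/1440 ≈ 0.4729
As a percentage: 681/1440 × 100 ≈ 47.29%


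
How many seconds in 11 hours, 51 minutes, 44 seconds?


42704 seconds

Hours: 11 × 3600 = 39600
Minutes: 51 × 60 = 3060
Seconds: 44
Total = 39600 + 3060 + 44 = 42704


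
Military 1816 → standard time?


6:16 PM

Hour: 18
18 - 12 = 6 → PM


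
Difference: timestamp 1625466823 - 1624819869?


646954 seconds (179.7 hours / 7.49 days)

Difference = 1625466823 - 1624819869 = 646954 seconds
In hours: 646954 / 3600 ≈ 179.7
In days: 646954 / 86400 ≈ 7.49


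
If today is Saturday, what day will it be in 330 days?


Start: Saturday (index 5)
(5 + 330) mod 7
= 335 mod 7
= 6
Index 6 → Sunday

Sunday


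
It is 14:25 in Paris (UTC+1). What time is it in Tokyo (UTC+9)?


Time difference = UTC+9 - UTC+1 = +8 hours
New hour = (14 + 8) mod 24
= 22 mod 24 = 22
Minutes unchanged → 22:25

22:25


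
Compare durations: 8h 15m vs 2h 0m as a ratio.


33:8 (4.13)

Duration 1: 495 minutes
Duration 2: 120 minutes
Ratio = 495:120
GCD = 15
Simplified = 33:8
As a decimal: 33/8 ≈ 4.13


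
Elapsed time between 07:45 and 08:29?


End time in minutes: 8×60 + 29 = 509
Start time in minutes: 7×60 + 45 = 465
Difference = 509 - 465 = 44 minutes
= 0 hours 44 minutes

0h 44m


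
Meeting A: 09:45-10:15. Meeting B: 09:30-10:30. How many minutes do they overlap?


30 minutes

Meeting A: 585-615 (in minutes from midnight)
Meeting B: 570-630
Overlap start = max(585, 570) = 585
Overlap end = min(615, 630) = 615
Overlap = max(0, 615 - 585) = 30 min


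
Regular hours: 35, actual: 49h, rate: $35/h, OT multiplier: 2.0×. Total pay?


Regular: 35h × $35 = $1225.00
Overtime: 49 - 35 = 14h
OT pay: 14h × $35 × 2.0 = $980.00
Total = $1225.00 + $980.00 = $2205.00

$2205.00


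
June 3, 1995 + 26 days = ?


Start: June 3, 1995
Add 26 days
June 3 + 26 = June 29, 1995

June 29, 1995


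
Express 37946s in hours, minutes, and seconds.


Hours: 37946 ÷ 3600 = 10 remainder 1946
Minutes: 1946 ÷ 60 = 32 remainder 26
Seconds: 26

10h 32m 26s


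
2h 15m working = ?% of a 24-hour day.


Time: 135 minutes
Day: 1440 minutes
Percentage = (135/1440) × 100 ≈ 9.4%

9.4%


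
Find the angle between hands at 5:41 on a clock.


75.5°

Hour hand = 5×30 + 41×0.5 = 170.5°
Minute hand = 41×6 = 246°
Difference = |170.5 - 246| = 75.5°


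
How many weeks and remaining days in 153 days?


21 weeks 6 days

Weeks: 153 ÷ 7 = 21 remainder 6


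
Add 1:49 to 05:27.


Start: 327 minutes from midnight
Add: 109 minutes
Total: 436 minutes
Hours: 436 ÷ 60 = 7 remainder 16

07:16


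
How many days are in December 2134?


31 days

Month: December (month 12)
December has 31 days


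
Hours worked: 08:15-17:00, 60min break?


7h 45m (465 minutes)

Total time = (17×60+0) - (8×60+15)
= 1020 - 495 = 525 min
Minus break: 525 - 60 = 465 min
= 7h 45m


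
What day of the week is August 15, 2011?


Zeller's congruence:
q=15, m=8, k=11, j=20
h = (15 + ⌊13×9/5⌋ + 11 + ⌊11/4⌋ + ⌊20/4⌋ - 2×20) mod 7
= (15 + 23 + 11 + 2 + 5 - 40) mod 7
= 16 mod 7 = 2
h=2 → Monday

Monday


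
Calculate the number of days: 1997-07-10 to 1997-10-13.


From July 10, 1997 to October 13, 1997
Rest of July 1997: 31 - 10 = 21
Full months: August 31, September 30
Days into October 1997: 13
Total = 21 + 31 + 30 + 13 = 95 days

95 days


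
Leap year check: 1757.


No

Rules: divisible by 4 AND (not by 100 OR by 400)
1757 ÷ 4 = 439 remainder 1 → not divisible by 4
Not divisible by 4 → not a leap year


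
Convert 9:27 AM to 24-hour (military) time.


Input: 9:27 AM
AM hour stays: 9

09:27


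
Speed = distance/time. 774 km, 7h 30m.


Distance: 774 km
Time: 7h 30m = 450 min = 450/60 = 15/2 hours
Speed = 774 ÷ (15/2) = 774 × 2 / 15 = 1548/15 = 103.2 km/h

103.2 km/h


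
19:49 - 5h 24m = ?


14:25

Start: 1189 minutes from midnight
Subtract: 324 minutes
Remaining: 1189 - 324 = 865
Hours: 14, Minutes: 25


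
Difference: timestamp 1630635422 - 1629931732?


703690 seconds (195.5 hours / 8.14 days)

Difference = 1630635422 - 1629931732 = 703690 seconds
In hours: 703690 / 3600 ≈ 195.5
In days: 703690 / 86400 ≈ 8.14


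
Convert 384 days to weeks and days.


54 weeks 6 days

Weeks: 384 ÷ 7 = 54 remainder 6


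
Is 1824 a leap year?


Yes

Rules: divisible by 4 AND (not by 100 OR by 400)
1824 ÷ 4 = 456 exactly → divisible by 4
1824 ÷ 100 = 18 remainder 24 → not divisible by 100
Divisible by 4 but not by 100 → leap year


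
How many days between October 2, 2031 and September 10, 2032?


344 days

From October 2, 2031 to September 10, 2032
Rest of October 2031: 31 - 2 = 29
Full months: November 30, December 31, January 31, February 2032 29, March 31, April 30, May 31, June 30, July 31, August 31
Days into September 2032: 10
Total = 29 + 30 + 31 + 31 + 29 + 31 + 30 + 31 + 30 + 31 + 31 + 10 = 344 days


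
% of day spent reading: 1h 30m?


Time: 90 minutes
Day: 1440 minutes
Percentage = (90/1440) × 100 ≈ 6.3%

6.3%


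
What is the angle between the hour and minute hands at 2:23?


66.5°

Hour hand = 2×30 + 23×0.5 = 71.5°
Minute hand = 23×6 = 138°
Difference = |71.5 - 138| = 66.5°


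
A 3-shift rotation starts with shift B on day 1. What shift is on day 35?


Shifts: A, B, C
Start: B (index 1)
Day 35: (1 + 35 - 1) mod 3
= 35 mod 3
= 2
Index 2 → shift C

Shift C


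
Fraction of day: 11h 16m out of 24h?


0.4694 (46.94%)

Total minutes: 11×60 + 16 = 676
Day = 24×60 = 1440 minutes
Fraction = 676/1440 ≈ 0.4694
As a percentage: 676/1440 × 100 ≈ 46.94%


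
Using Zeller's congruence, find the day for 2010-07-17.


Saturday

Zeller's congruence:
q=17, m=7, k=10, j=20
h = (17 + ⌊13×8/5⌋ + 10 + ⌊10/4⌋ + ⌊20/4⌋ - 2×20) mod 7
= (17 + 20 + 10 + 2 + 5 - 40) mod 7
= 14 mod 7 = 0
h=0 → Saturday


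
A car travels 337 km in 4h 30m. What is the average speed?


74.9 km/h

Distance: 337 km
Time: 4h 30m = 270 min = 270/60 = 9/2 hours
Speed = 337 ÷ (9/2) = 337 × 2 / 9 = 674/9 ≈ 74.9 km/h


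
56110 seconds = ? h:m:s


15h 35m 10s

Hours: 56110 ÷ 3600 = 15 remainder 2110
Minutes: 2110 ÷ 60 = 35 remainder 10
Seconds: 10


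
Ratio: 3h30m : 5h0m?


7:10 (0.70)

Duration 1: 210 minutes
Duration 2: 300 minutes
Ratio = 210:300
GCD = 30
Simplified = 7:10
As a decimal: 7/10 = 0.70


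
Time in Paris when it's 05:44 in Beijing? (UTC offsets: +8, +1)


22:44 (previous day)

Time difference = UTC+1 - UTC+8 = -7 hours
New hour = (5 -7) mod 24
= -2 mod 24 = 22
Minutes unchanged → 22:44; -2 < 0 → previous day


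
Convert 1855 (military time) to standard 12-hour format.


Hour: 18
18 - 12 = 6 → PM

6:55 PM


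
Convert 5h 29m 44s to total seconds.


Hours: 5 × 3600 = 18000
Minutes: 29 × 60 = 1740
Seconds: 44
Total = 18000 + 1740 + 44 = 19784

19784 seconds


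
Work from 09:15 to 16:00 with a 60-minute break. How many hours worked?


Total time = (16×60+0) - (9×60+15)
= 960 - 555 = 405 min
Minus break: 405 - 60 = 345 min
= 5h 45m

5h 45m (345 minutes)


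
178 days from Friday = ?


Start: Friday (index 4)
(4 + 178) mod 7
= 182 mod 7
= 0
Index 0 → Monday

Monday


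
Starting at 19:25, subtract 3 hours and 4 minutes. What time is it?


Start: 1165 minutes from midnight
Subtract: 184 minutes
Remaining: 1165 - 184 = 981
Hours: 16, Minutes: 21

16:21


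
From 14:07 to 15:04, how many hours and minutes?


End time in minutes: 15×60 + 4 = 904
Start time in minutes: 14×60 + 7 = 847
Difference = 904 - 847 = 57 minutes
= 0 hours 57 minutes

0h 57m


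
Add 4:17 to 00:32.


Start: 32 minutes from midnight
Add: 257 minutes
Total: 289 minutes
Hours: 289 ÷ 60 = 4 remainder 49

04:49


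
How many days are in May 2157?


Month: May (month 5)
May has 31 days

31 days


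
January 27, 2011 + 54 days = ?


March 22, 2011

Start: January 27, 2011
Add 54 days
January 27 → February 1: 31 - 27 + 1 = 5 days (54 - 5 = 49 left)
February 1 → March 1: 28 - 1 + 1 = 28 days (49 - 28 = 21 left)
March 1 + 21 = March 22, 2011


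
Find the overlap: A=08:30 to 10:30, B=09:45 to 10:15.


Meeting A: 510-630 (in minutes from midnight)
Meeting B: 585-615
Overlap start = max(510, 585) = 585
Overlap end = min(630, 615) = 615
Overlap = max(0, 615 - 585) = 30 min

30 minutes


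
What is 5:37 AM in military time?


05:37

Input: 5:37 AM
AM hour stays: 5


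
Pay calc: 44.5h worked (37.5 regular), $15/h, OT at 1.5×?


$720.00

Regular: 37.5h × $15 = $562.50
Overtime: 44.5 - 37.5 = 7.0h
OT pay: 7.0h × $15 × 1.5 = $157.50
Total = $562.50 + $157.50 = $720.00


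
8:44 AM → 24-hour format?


Input: 8:44 AM
AM hour stays: 8

08:44


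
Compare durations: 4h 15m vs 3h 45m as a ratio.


Duration 1: 255 minutes
Duration 2: 225 minutes
Ratio = 255:225
GCD = 15
Simplified = 17:15
As a decimal: 17/15 ≈ 1.13

17:15 (1.13)


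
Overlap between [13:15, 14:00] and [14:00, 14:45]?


0 minutes

Meeting A: 795-840 (in minutes from midnight)
Meeting B: 840-885
Overlap start = max(795, 840) = 840
Overlap end = min(840, 885) = 840
Overlap = max(0, 840 - 840) = 0 min


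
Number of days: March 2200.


31 days

Month: March (month 3)
March has 31 days


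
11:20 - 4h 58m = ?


06:22

Start: 680 minutes from midnight
Subtract: 298 minutes
Remaining: 680 - 298 = 382
Hours: 6, Minutes: 22


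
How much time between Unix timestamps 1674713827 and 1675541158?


Difference = 1675541158 - 1674713827 = 827331 seconds
In hours: 827331 / 3600 ≈ 229.8
In days: 827331 / 86400 ≈ 9.58

827331 seconds (229.8 hours / 9.58 days)


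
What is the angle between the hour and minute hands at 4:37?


83.5°

Hour hand = 4×30 + 37×0.5 = 138.5°
Minute hand = 37×6 = 222°
Difference = |138.5 - 222| = 83.5°


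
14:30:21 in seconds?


52221 seconds

Hours: 14 × 3600 = 50400
Minutes: 30 × 60 = 1800
Seconds: 21
Total = 50400 + 1800 + 21 = 52221


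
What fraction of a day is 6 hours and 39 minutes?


Total minutes: 6×60 + 39 = 399
Day = 24×60 = 1440 minutes
Fraction = 399/1440 ≈ 0.2771
As a percentage: 399/1440 × 100 ≈ 27.71%

0.2771 (27.71%)


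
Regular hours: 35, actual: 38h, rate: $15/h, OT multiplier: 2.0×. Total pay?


$615.00

Regular: 35h × $15 = $525.00
Overtime: 38 - 35 = 3h
OT pay: 3h × $15 × 2.0 = $90.00
Total = $525.00 + $90.00 = $615.00


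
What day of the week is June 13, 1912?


Zeller's congruence:
q=13, m=6, k=12, j=19
h = (13 + ⌊13×7/5⌋ + 12 + ⌊12/4⌋ + ⌊19/4⌋ - 2×19) mod 7
= (13 + 18 + 12 + 3 + 4 - 38) mod 7
= 12 mod 7 = 5
h=5 → Thursday

Thursday


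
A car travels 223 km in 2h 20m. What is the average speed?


95.6 km/h

Distance: 223 km
Time: 2h 20m = 140 min = 140/60 = 7/3 hours
Speed = 223 ÷ (7/3) = 223 × 3 / 7 = 669/7 ≈ 95.6 km/h


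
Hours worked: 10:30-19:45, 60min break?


Total time = (19×60+45) - (10×60+30)
= 1185 - 630 = 555 min
Minus break: 555 - 60 = 495 min
= 8h 15m

8h 15m (495 minutes)


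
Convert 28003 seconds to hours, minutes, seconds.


Hours: 28003 ÷ 3600 = 7 remainder 2803
Minutes: 2803 ÷ 60 = 46 remainder 43
Seconds: 43

7h 46m 43s


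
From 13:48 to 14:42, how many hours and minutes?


0h 54m

End time in minutes: 14×60 + 42 = 882
Start time in minutes: 13×60 + 48 = 828
Difference = 882 - 828 = 54 minutes
= 0 hours 54 minutes


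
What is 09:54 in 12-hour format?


9:54 AM

Hour: 9
9 < 12 → AM


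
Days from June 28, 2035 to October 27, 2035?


121 days

From June 28, 2035 to October 27, 2035
Rest of June 2035: 30 - 28 = 2
Full months: July 31, August 31, September 30
Days into October 2035: 27
Total = 2 + 31 + 31 + 30 + 27 = 121 days


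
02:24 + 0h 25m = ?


02:49

Start: 144 minutes from midnight
Add: 25 minutes
Total: 169 minutes
Hours: 169 ÷ 60 = 2 remainder 49


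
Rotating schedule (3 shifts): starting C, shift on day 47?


Shift A

Shifts: A, B, C
Start: C (index 2)
Day 47: (2 + 47 - 1) mod 3
= 48 mod 3
= 0
Index 0 → shift A


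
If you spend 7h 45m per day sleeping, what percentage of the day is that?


Time: 465 minutes
Day: 1440 minutes
Percentage = (465/1440) × 100 ≈ 32.3%

32.3%


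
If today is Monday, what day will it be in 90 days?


Start: Monday (index 0)
(0 + 90) mod 7
= 90 mod 7
= 6
Index 6 → Sunday

Sunday


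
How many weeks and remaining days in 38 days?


Weeks: 38 ÷ 7 = 5 remainder 3

5 weeks 3 days


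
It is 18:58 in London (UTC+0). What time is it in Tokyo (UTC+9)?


03:58 (next day)

Time difference = UTC+9 - UTC+0 = +9 hours
New hour = (18 + 9) mod 24
= 27 mod 24 = 3
Minutes unchanged → 03:58; 27 ≥ 24 → next day


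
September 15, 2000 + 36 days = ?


October 21, 2000

Start: September 15, 2000
Add 36 days
September 15 → October 1: 30 - 15 + 1 = 16 days (36 - 16 = 20 left)
October 1 + 20 = October 21, 2000


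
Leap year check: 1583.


No

Rules: divisible by 4 AND (not by 100 OR by 400)
1583 ÷ 4 = 395 remainder 3 → not divisible by 4
Not divisible by 4 → not a leap year


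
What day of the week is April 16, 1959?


Zeller's congruence:
q=16, m=4, k=59, j=19
h = (16 + ⌊13×5/5⌋ + 59 + ⌊59/4⌋ + ⌊19/4⌋ - 2×19) mod 7
= (16 + 13 + 59 + 14 + 4 - 38) mod 7
= 68 mod 7 = 5
h=5 → Thursday

Thursday


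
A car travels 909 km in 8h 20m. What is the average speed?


109.1 km/h

Distance: 909 km
Time: 8h 20m = 500 min = 500/60 = 25/3 hours
Speed = 909 ÷ (25/3) = 909 × 3 / 25 = 2727/25 ≈ 109.1 km/h


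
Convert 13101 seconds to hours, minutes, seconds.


Hours: 13101 ÷ 3600 = 3 remainder 2301
Minutes: 2301 ÷ 60 = 38 remainder 21
Seconds: 21

3h 38m 21s


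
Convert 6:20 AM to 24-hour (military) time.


Input: 6:20 AM
AM hour stays: 6

06:20


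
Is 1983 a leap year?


Rules: divisible by 4 AND (not by 100 OR by 400)
1983 ÷ 4 = 495 remainder 3 → not divisible by 4
Not divisible by 4 → not a leap year

No


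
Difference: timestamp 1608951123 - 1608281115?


670008 seconds (186.1 hours / 7.75 days)

Difference = 1608951123 - 1608281115 = 670008 seconds
In hours: 670008 / 3600 ≈ 186.1
In days: 670008 / 86400 ≈ 7.75


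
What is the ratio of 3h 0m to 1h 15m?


Duration 1: 180 minutes
Duration 2: 75 minutes
Ratio = 180:75
GCD = 15
Simplified = 12:5
As a decimal: 12/5 = 2.40

12:5 (2.40)


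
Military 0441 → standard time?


4:41 AM

Hour: 4
4 < 12 → AM


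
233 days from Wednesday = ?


Friday

Start: Wednesday (index 2)
(2 + 233) mod 7
= 235 mod 7
= 4
Index 4 → Friday


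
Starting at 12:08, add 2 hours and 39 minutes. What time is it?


Start: 728 minutes from midnight
Add: 159 minutes
Total: 887 minutes
Hours: 887 ÷ 60 = 14 remainder 47

14:47


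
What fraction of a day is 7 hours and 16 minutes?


Total minutes: 7×60 + 16 = 436
Day = 24×60 = 1440 minutes
Fraction = 436/1440 ≈ 0.3028
As a percentage: 436/1440 × 100 ≈ 30.28%

0.3028 (30.28%)


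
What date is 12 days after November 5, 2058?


Start: November 5, 2058
Add 12 days
November 5 + 12 = November 17, 2058

November 17, 2058


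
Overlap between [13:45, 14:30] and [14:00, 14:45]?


30 minutes

Meeting A: 825-870 (in minutes from midnight)
Meeting B: 840-885
Overlap start = max(825, 840) = 840
Overlap end = min(870, 885) = 870
Overlap = max(0, 870 - 840) = 30 min


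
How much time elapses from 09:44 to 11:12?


1h 28m

End time in minutes: 11×60 + 12 = 672
Start time in minutes: 9×60 + 44 = 584
Difference = 672 - 584 = 88 minutes
= 1 hours 28 minutes


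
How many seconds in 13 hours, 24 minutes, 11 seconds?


48251 seconds

Hours: 13 × 3600 = 46800
Minutes: 24 × 60 = 1440
Seconds: 11
Total = 46800 + 1440 + 11 = 48251


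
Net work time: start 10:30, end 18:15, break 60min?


Total time = (18×60+15) - (10×60+30)
= 1095 - 630 = 465 min
Minus break: 465 - 60 = 405 min
= 6h 45m

6h 45m (405 minutes)


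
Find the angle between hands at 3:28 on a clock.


Hour hand = 3×30 + 28×0.5 = 104.0°
Minute hand = 28×6 = 168°
Difference = |104.0 - 168| = 64.0°

64.0°


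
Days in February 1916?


Month: February (month 2)
February: 28 or 29 (leap year)
1916 leap year? Yes

29 days


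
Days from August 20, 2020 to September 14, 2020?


25 days

From August 20, 2020 to September 14, 2020
Rest of August 2020: 31 - 20 = 11
Days into September 2020: 14
Total = 11 + 14 = 25 days
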